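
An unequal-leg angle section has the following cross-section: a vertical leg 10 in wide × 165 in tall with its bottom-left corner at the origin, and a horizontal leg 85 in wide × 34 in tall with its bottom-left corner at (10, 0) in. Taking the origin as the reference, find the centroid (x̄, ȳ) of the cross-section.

vertical leg: A = 10 × 165 = 1650.00, centroid at (5.00, 82.50).
horizontal leg: A = 85 × 34 = 2890.00, centroid at (52.50, 17.00).
ΣA = 4540.00 in²
ΣAx̄ = (1650.00)(5.00) + (2890.00)(52.50) = 159975.00 in³
ΣAȳ = (1650.00)(82.50) + (2890.00)(17.00) = 185255.00 in³
x̄ = 159975.00 / 4540.00 = 35.24 in
ȳ = 185255.00 / 4540.00 = 40.81 in

x̄ = 35.24 in, ȳ = 40.81 in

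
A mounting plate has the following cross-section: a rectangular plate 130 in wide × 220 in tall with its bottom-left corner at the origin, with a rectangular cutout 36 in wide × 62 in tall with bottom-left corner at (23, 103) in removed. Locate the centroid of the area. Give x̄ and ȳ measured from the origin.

plate: A = 130 × 220 = 28600.00, centroid at (65.00, 110.00).
hole: A = −(36 × 62) = -2232.00, centroid at (41.00, 134.00).
ΣA = 26368.00 in², ΣAx̄ = 1767488.00 in³, ΣAȳ = 2846912.00 in³.
x̄ = 1767488.00/26368.00 = 67.03 in; ȳ = 2846912.00/26368.00 = 107.97 in.

x̄ = 67.03 in, ȳ = 107.97 in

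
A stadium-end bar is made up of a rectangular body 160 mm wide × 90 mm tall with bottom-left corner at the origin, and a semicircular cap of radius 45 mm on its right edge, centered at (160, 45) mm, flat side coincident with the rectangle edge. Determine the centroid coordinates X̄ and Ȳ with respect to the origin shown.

rectangular body: A = 160 × 90 = 14400.00, centroid at (80.00, 45.00).
semicircular end: A = ½π·45² = 3180.86, centroid at (179.10, 45.00).
ΣA = 17580.86 mm², ΣAX̄ = 1721688.01 mm³, ΣAȲ = 791138.82 mm³.
X̄ = 1721688.01/17580.86 = 97.93 mm; Ȳ = 791138.82/17580.86 = 45.00 mm.

X̄ = 97.93 mm, Ȳ = 45.00 mm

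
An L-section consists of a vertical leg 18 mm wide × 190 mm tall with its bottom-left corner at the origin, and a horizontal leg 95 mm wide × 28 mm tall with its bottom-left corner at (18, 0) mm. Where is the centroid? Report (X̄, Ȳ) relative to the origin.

X̄ = 33.72 mm, Ȳ = 59.56 mm

Part | A | x̄ᵢ | ȳᵢ | A·x̄ᵢ | A·ȳᵢ
vertical leg | 3420.00 | 9.00 | 95.00 | 30780.00 | 324900.00
horizontal leg | 2660.00 | 65.50 | 14.00 | 174230.00 | 37240.00
Σ | 6080.00 |  |  | 205010.00 | 362140.00
X̄ = 205010.00 / 6080.00 = 33.72 mm
Ȳ = 362140.00 / 6080.00 = 59.56 mm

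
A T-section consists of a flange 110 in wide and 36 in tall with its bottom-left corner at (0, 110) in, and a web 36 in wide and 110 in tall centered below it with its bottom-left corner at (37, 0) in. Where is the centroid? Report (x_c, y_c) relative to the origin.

x_c = 55.00 in, y_c = 91.50 in

web: A = 36 × 110 = 3960.00, centroid at (55.00, 55.00).
flange: A = 110 × 36 = 3960.00, centroid at (55.00, 128.00).
ΣA = 7920.00 in², ΣAx_c = 435600.00 in³, ΣAy_c = 724680.00 in³.
x_c = 435600.00/7920.00 = 55.00 in; y_c = 724680.00/7920.00 = 91.50 in.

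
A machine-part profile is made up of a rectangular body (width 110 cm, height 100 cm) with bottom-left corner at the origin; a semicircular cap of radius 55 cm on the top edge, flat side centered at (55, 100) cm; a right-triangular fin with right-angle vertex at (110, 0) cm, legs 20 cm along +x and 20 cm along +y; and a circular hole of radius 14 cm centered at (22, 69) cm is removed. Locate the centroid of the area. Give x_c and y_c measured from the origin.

x_c = 57.13 cm, y_c = 71.40 cm

Part | A | x̄ᵢ | ȳᵢ | A·x̄ᵢ | A·ȳᵢ
rectangular body | 11000.00 | 55.00 | 50.00 | 605000.00 | 550000.00
semicircular top | 4751.66 | 55.00 | 123.34 | 261341.24 | 586082.56
triangular fin | 200.00 | 116.67 | 6.67 | 23333.33 | 1333.33
hole | -615.75 | 22.00 | 69.00 | -13546.55 | -42486.90
Σ | 15335.91 |  |  | 876128.02 | 1094928.99
x_c = 876128.02 / 15335.91 = 57.13 cm
y_c = 1094928.99 / 15335.91 = 71.40 cm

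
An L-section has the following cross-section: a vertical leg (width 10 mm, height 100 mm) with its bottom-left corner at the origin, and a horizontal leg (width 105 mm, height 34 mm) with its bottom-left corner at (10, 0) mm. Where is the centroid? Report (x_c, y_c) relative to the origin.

x_c = 49.92 mm, y_c = 24.22 mm

vertical leg: A = 10 × 100 = 1000.00, centroid at (5.00, 50.00).
horizontal leg: A = 105 × 34 = 3570.00, centroid at (62.50, 17.00).
ΣA = 4570.00 mm²
ΣAx_c = (1000.00)(5.00) + (3570.00)(62.50) = 228125.00 mm³
ΣAy_c = (1000.00)(50.00) + (3570.00)(17.00) = 110690.00 mm³
x_c = 228125.00 / 4570.00 = 49.92 mm
y_c = 110690.00 / 4570.00 = 24.22 mm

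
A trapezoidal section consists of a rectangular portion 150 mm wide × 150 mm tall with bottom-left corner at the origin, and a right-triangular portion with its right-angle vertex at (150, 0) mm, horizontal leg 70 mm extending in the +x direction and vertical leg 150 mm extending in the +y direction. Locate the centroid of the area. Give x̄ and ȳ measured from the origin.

x̄ = 93.60 mm, ȳ = 70.27 mm

rectangular portion: A = 150 × 150 = 22500.00, centroid at (75.00, 75.00).
triangular portion: A = ½·70·150 = 5250.00, centroid at (173.33, 50.00).
ΣA = 27750.00 mm²
ΣAx̄ = (22500.00)(75.00) + (5250.00)(173.33) = 2597500.00 mm³
ΣAȳ = (22500.00)(75.00) + (5250.00)(50.00) = 1950000.00 mm³
x̄ = 2597500.00 / 27750.00 = 93.60 mm
ȳ = 1950000.00 / 27750.00 = 70.27 mm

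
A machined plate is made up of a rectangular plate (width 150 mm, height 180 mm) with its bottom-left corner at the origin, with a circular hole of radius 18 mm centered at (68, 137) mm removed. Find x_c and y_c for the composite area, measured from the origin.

plate: A = 150 × 180 = 27000.00, centroid at (75.00, 90.00).
hole: A = −π·18² = -1017.88, centroid at (68.00, 137.00).
ΣA = 25982.12 mm²
ΣAx_c = (27000.00)(75.00) + (-1017.88)(68.00) = 1955784.43 mm³
ΣAy_c = (27000.00)(90.00) + (-1017.88)(137.00) = 2290550.99 mm³
x_c = 1955784.43 / 25982.12 = 75.27 mm
y_c = 2290550.99 / 25982.12 = 88.16 mm

x_c = 75.27 mm, y_c = 88.16 mm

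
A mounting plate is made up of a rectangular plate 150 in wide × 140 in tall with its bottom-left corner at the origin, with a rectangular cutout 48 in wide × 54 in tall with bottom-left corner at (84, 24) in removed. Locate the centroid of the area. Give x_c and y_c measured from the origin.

Part | A | x̄ᵢ | ȳᵢ | A·x̄ᵢ | A·ȳᵢ
plate | 21000.00 | 75.00 | 70.00 | 1575000.00 | 1470000.00
hole | -2592.00 | 108.00 | 51.00 | -279936.00 | -132192.00
Σ | 18408.00 |  |  | 1295064.00 | 1337808.00
x_c = 1295064.00 / 18408.00 = 70.35 in
y_c = 1337808.00 / 18408.00 = 72.68 in

x_c = 70.35 in, y_c = 72.68 in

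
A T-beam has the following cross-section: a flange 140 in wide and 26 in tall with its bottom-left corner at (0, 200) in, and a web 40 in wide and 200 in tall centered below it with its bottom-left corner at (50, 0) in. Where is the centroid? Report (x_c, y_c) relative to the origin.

x_c = 70.00 in, y_c = 135.34 in

web: A = 40 × 200 = 8000.00, centroid at (70.00, 100.00).
flange: A = 140 × 26 = 3640.00, centroid at (70.00, 213.00).
ΣA = 11640.00 in²
ΣAx_c = (8000.00)(70.00) + (3640.00)(70.00) = 814800.00 in³
ΣAy_c = (8000.00)(100.00) + (3640.00)(213.00) = 1575320.00 in³
x_c = 814800.00 / 11640.00 = 70.00 in
y_c = 1575320.00 / 11640.00 = 135.34 in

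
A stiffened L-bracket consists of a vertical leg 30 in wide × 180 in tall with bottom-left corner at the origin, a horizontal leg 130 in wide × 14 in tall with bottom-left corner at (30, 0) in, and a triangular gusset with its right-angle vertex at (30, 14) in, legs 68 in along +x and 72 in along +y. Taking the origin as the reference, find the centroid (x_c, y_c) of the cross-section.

Part | A | x̄ᵢ | ȳᵢ | A·x̄ᵢ | A·ȳᵢ
vertical leg | 5400.00 | 15.00 | 90.00 | 81000.00 | 486000.00
horizontal leg | 1820.00 | 95.00 | 7.00 | 172900.00 | 12740.00
gusset | 2448.00 | 52.67 | 38.00 | 128928.00 | 93024.00
Σ | 9668.00 |  |  | 382828.00 | 591764.00
x_c = 382828.00 / 9668.00 = 39.60 in
y_c = 591764.00 / 9668.00 = 61.21 in

x_c = 39.60 in, y_c = 61.21 in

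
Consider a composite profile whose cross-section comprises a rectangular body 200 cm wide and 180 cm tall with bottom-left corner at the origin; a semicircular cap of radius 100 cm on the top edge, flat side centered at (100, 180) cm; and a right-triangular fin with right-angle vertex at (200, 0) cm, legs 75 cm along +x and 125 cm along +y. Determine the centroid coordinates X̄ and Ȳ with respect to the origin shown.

X̄ = 110.39 cm, Ȳ = 122.87 cm

Part | A | x̄ᵢ | ȳᵢ | A·x̄ᵢ | A·ȳᵢ
rectangular body | 36000.00 | 100.00 | 90.00 | 3600000.00 | 3240000.00
semicircular top | 15707.96 | 100.00 | 222.44 | 1570796.33 | 3494100.05
triangular fin | 4687.50 | 225.00 | 41.67 | 1054687.50 | 195312.50
Σ | 56395.46 |  |  | 6225483.83 | 6929412.55
X̄ = 6225483.83 / 56395.46 = 110.39 cm
Ȳ = 6929412.55 / 56395.46 = 122.87 cm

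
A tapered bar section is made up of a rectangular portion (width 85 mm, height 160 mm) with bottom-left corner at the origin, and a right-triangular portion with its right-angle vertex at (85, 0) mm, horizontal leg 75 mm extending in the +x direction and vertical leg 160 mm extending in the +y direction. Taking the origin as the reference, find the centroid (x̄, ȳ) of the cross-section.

x̄ = 63.16 mm, ȳ = 71.84 mm

Part | A | x̄ᵢ | ȳᵢ | A·x̄ᵢ | A·ȳᵢ
rectangular portion | 13600.00 | 42.50 | 80.00 | 578000.00 | 1088000.00
triangular portion | 6000.00 | 110.00 | 53.33 | 660000.00 | 320000.00
Σ | 19600.00 |  |  | 1238000.00 | 1408000.00
x̄ = 1238000.00 / 19600.00 = 63.16 mm
ȳ = 1408000.00 / 19600.00 = 71.84 mm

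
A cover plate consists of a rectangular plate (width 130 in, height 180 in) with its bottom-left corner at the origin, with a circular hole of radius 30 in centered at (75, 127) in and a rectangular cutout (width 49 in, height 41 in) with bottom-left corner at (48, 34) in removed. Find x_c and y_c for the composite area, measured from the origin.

x_c = 62.67 in, y_c = 88.21 in

plate: A = 130 × 180 = 23400.00, centroid at (65.00, 90.00).
hole 1: A = −π·30² = -2827.43, centroid at (75.00, 127.00).
hole 2: A = −(49 × 41) = -2009.00, centroid at (72.50, 54.50).
ΣA = 18563.57 in²
ΣAx_c = (23400.00)(65.00) + (-2827.43)(75.00) + (-2009.00)(72.50) = 1163290.00 in³
ΣAy_c = (23400.00)(90.00) + (-2827.43)(127.00) + (-2009.00)(54.50) = 1637425.46 in³
x_c = 1163290.00 / 18563.57 = 62.67 in
y_c = 1637425.46 / 18563.57 = 88.21 in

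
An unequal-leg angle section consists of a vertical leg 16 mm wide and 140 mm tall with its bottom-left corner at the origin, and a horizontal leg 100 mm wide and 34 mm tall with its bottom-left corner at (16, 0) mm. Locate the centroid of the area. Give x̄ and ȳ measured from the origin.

vertical leg: A = 16 × 140 = 2240.00, centroid at (8.00, 70.00).
horizontal leg: A = 100 × 34 = 3400.00, centroid at (66.00, 17.00).
ΣA = 5640.00 mm², ΣAx̄ = 242320.00 mm³, ΣAȳ = 214600.00 mm³.
x̄ = 242320.00/5640.00 = 42.96 mm; ȳ = 214600.00/5640.00 = 38.05 mm.

x̄ = 42.96 mm, ȳ = 38.05 mm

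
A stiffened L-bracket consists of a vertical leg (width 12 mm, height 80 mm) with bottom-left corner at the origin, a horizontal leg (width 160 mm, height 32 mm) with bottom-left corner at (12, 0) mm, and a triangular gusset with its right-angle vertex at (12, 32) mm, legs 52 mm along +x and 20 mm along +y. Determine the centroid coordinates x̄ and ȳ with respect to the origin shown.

x̄ = 74.55 mm, ȳ = 21.28 mm

vertical leg: A = 12 × 80 = 960.00, centroid at (6.00, 40.00).
horizontal leg: A = 160 × 32 = 5120.00, centroid at (92.00, 16.00).
gusset: A = ½·52·20 = 520.00, centroid at (29.33, 38.67).
ΣA = 6600.00 mm², ΣAx̄ = 492053.33 mm³, ΣAȳ = 140426.67 mm³.
x̄ = 492053.33/6600.00 = 74.55 mm; ȳ = 140426.67/6600.00 = 21.28 mm.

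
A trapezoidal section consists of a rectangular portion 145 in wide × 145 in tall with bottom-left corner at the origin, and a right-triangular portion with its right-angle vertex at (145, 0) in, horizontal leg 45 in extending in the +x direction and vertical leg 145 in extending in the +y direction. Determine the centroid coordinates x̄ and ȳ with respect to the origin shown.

Part | A | x̄ᵢ | ȳᵢ | A·x̄ᵢ | A·ȳᵢ
rectangular portion | 21025.00 | 72.50 | 72.50 | 1524312.50 | 1524312.50
triangular portion | 3262.50 | 160.00 | 48.33 | 522000.00 | 157687.50
Σ | 24287.50 |  |  | 2046312.50 | 1682000.00
x̄ = 2046312.50 / 24287.50 = 84.25 in
ȳ = 1682000.00 / 24287.50 = 69.25 in

x̄ = 84.25 in, ȳ = 69.25 in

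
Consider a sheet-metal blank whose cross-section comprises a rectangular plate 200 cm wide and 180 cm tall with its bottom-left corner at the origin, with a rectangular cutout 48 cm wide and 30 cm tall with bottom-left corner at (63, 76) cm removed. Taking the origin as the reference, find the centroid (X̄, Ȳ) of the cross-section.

X̄ = 100.54 cm, Ȳ = 89.96 cm

plate: A = 200 × 180 = 36000.00, centroid at (100.00, 90.00).
hole: A = −(48 × 30) = -1440.00, centroid at (87.00, 91.00).
ΣA = 34560.00 cm²
ΣAX̄ = (36000.00)(100.00) + (-1440.00)(87.00) = 3474720.00 cm³
ΣAȲ = (36000.00)(90.00) + (-1440.00)(91.00) = 3108960.00 cm³
X̄ = 3474720.00 / 34560.00 = 100.54 cm
Ȳ = 3108960.00 / 34560.00 = 89.96 cm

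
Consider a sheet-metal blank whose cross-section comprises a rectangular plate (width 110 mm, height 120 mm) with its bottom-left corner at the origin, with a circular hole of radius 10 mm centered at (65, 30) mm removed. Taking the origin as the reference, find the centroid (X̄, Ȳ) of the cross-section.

X̄ = 54.76 mm, Ȳ = 60.73 mm

Part | A | x̄ᵢ | ȳᵢ | A·x̄ᵢ | A·ȳᵢ
plate | 13200.00 | 55.00 | 60.00 | 726000.00 | 792000.00
hole | -314.16 | 65.00 | 30.00 | -20420.35 | -9424.78
Σ | 12885.84 |  |  | 705579.65 | 782575.22
X̄ = 705579.65 / 12885.84 = 54.76 mm
Ȳ = 782575.22 / 12885.84 = 60.73 mm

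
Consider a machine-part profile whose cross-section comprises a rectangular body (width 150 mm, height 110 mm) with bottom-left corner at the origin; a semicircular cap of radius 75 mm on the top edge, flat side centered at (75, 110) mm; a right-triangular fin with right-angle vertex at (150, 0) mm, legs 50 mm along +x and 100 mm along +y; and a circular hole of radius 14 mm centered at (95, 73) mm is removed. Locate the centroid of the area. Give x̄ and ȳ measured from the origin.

x̄ = 82.97 mm, ȳ = 80.79 mm

rectangular body: A = 150 × 110 = 16500.00, centroid at (75.00, 55.00).
semicircular top: A = ½π·75² = 8835.73, centroid at (75.00, 141.83).
triangular fin: A = ½·50·100 = 2500.00, centroid at (166.67, 33.33).
hole: A = −π·14² = -615.75, centroid at (95.00, 73.00).
ΣA = 27219.98 mm², ΣAx̄ = 2258349.91 mm³, ΣAȳ = 2199063.65 mm³.
x̄ = 2258349.91/27219.98 = 82.97 mm; ȳ = 2199063.65/27219.98 = 80.79 mm.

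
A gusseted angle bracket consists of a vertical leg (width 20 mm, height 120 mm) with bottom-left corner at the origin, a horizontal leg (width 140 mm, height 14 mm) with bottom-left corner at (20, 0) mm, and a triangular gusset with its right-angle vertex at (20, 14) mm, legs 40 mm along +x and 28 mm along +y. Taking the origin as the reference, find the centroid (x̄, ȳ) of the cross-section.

vertical leg: A = 20 × 120 = 2400.00, centroid at (10.00, 60.00).
horizontal leg: A = 140 × 14 = 1960.00, centroid at (90.00, 7.00).
gusset: A = ½·40·28 = 560.00, centroid at (33.33, 23.33).
ΣA = 4920.00 mm²
ΣAx̄ = (2400.00)(10.00) + (1960.00)(90.00) + (560.00)(33.33) = 219066.67 mm³
ΣAȳ = (2400.00)(60.00) + (1960.00)(7.00) + (560.00)(23.33) = 170786.67 mm³
x̄ = 219066.67 / 4920.00 = 44.53 mm
ȳ = 170786.67 / 4920.00 = 34.71 mm

x̄ = 44.53 mm, ȳ = 34.71 mm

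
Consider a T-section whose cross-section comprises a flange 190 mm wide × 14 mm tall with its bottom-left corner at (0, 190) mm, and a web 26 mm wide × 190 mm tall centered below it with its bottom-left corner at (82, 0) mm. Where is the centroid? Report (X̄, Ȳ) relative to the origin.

web: A = 26 × 190 = 4940.00, centroid at (95.00, 95.00).
flange: A = 190 × 14 = 2660.00, centroid at (95.00, 197.00).
ΣA = 7600.00 mm², ΣAX̄ = 722000.00 mm³, ΣAȲ = 993320.00 mm³.
X̄ = 722000.00/7600.00 = 95.00 mm; Ȳ = 993320.00/7600.00 = 130.70 mm.

X̄ = 95.00 mm, Ȳ = 130.70 mm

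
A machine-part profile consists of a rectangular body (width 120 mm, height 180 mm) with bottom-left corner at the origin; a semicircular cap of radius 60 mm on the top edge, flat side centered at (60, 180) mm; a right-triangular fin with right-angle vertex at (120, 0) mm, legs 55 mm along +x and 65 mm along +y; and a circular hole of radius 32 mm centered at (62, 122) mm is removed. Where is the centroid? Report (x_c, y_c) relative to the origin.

x_c = 65.17 mm, y_c = 106.57 mm

rectangular body: A = 120 × 180 = 21600.00, centroid at (60.00, 90.00).
semicircular top: A = ½π·60² = 5654.87, centroid at (60.00, 205.46).
triangular fin: A = ½·55·65 = 1787.50, centroid at (138.33, 21.67).
hole: A = −π·32² = -3216.99, centroid at (62.00, 122.00).
ΣA = 25825.38 mm²
ΣAx_c = (21600.00)(60.00) + (5654.87)(60.00) + (1787.50)(138.33) + (-3216.99)(62.00) = 1683109.41 mm³
ΣAy_c = (21600.00)(90.00) + (5654.87)(205.46) + (1787.50)(21.67) + (-3216.99)(122.00) = 2752132.30 mm³
x_c = 1683109.41 / 25825.38 = 65.17 mm
y_c = 2752132.30 / 25825.38 = 106.57 mm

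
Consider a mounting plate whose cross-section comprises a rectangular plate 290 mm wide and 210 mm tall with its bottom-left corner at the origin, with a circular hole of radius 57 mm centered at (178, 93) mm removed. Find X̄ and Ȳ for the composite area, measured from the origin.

plate: A = 290 × 210 = 60900.00, centroid at (145.00, 105.00).
hole: A = −π·57² = -10207.03, centroid at (178.00, 93.00).
ΣA = 50692.97 mm²
ΣAX̄ = (60900.00)(145.00) + (-10207.03)(178.00) = 7013647.85 mm³
ΣAȲ = (60900.00)(105.00) + (-10207.03)(93.00) = 5445245.79 mm³
X̄ = 7013647.85 / 50692.97 = 138.36 mm
Ȳ = 5445245.79 / 50692.97 = 107.42 mm

X̄ = 138.36 mm, Ȳ = 107.42 mm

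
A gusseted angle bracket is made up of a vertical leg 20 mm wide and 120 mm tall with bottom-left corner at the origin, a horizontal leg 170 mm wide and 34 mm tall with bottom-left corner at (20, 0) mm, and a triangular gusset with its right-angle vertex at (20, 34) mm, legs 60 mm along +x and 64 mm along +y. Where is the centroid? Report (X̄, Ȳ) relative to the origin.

X̄ = 70.07 mm, Ȳ = 34.50 mm

vertical leg: A = 20 × 120 = 2400.00, centroid at (10.00, 60.00).
horizontal leg: A = 170 × 34 = 5780.00, centroid at (105.00, 17.00).
gusset: A = ½·60·64 = 1920.00, centroid at (40.00, 55.33).
ΣA = 10100.00 mm²
ΣAX̄ = (2400.00)(10.00) + (5780.00)(105.00) + (1920.00)(40.00) = 707700.00 mm³
ΣAȲ = (2400.00)(60.00) + (5780.00)(17.00) + (1920.00)(55.33) = 348500.00 mm³
X̄ = 707700.00 / 10100.00 = 70.07 mm
Ȳ = 348500.00 / 10100.00 = 34.50 mm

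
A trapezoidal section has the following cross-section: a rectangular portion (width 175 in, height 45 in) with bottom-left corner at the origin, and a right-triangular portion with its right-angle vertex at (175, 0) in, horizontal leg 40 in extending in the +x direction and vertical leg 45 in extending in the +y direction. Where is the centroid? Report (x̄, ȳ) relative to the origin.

x̄ = 97.84 in, ȳ = 21.73 in

rectangular portion: A = 175 × 45 = 7875.00, centroid at (87.50, 22.50).
triangular portion: A = ½·40·45 = 900.00, centroid at (188.33, 15.00).
ΣA = 8775.00 in², ΣAx̄ = 858562.50 in³, ΣAȳ = 190687.50 in³.
x̄ = 858562.50/8775.00 = 97.84 in; ȳ = 190687.50/8775.00 = 21.73 in.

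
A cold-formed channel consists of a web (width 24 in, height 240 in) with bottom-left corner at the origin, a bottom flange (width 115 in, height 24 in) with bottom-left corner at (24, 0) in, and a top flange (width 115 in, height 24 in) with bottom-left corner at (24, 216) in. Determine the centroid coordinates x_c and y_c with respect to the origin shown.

web: A = 24 × 240 = 5760.00, centroid at (12.00, 120.00).
bottom flange: A = 115 × 24 = 2760.00, centroid at (81.50, 12.00).
top flange: A = 115 × 24 = 2760.00, centroid at (81.50, 228.00).
ΣA = 11280.00 in², ΣAx_c = 519000.00 in³, ΣAy_c = 1353600.00 in³.
x_c = 519000.00/11280.00 = 46.01 in; y_c = 1353600.00/11280.00 = 120.00 in.

x_c = 46.01 in, y_c = 120.00 in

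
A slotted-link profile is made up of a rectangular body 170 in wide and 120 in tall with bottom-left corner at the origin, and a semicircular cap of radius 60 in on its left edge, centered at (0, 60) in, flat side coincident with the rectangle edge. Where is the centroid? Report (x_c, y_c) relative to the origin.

rectangular body: A = 170 × 120 = 20400.00, centroid at (85.00, 60.00).
semicircular end: A = ½π·60² = 5654.87, centroid at (-25.46, 60.00).
ΣA = 26054.87 in²
ΣAx_c = (20400.00)(85.00) + (5654.87)(-25.46) = 1590000.00 in³
ΣAy_c = (20400.00)(60.00) + (5654.87)(60.00) = 1563292.01 in³
x_c = 1590000.00 / 26054.87 = 61.03 in
y_c = 1563292.01 / 26054.87 = 60.00 in

x_c = 61.03 in, y_c = 60.00 in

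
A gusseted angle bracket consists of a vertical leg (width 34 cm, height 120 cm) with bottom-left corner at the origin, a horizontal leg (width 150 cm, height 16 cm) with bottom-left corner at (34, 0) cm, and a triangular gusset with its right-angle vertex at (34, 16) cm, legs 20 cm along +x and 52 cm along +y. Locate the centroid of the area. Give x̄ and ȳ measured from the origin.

x̄ = 50.30 cm, ȳ = 40.19 cm

Part | A | x̄ᵢ | ȳᵢ | A·x̄ᵢ | A·ȳᵢ
vertical leg | 4080.00 | 17.00 | 60.00 | 69360.00 | 244800.00
horizontal leg | 2400.00 | 109.00 | 8.00 | 261600.00 | 19200.00
gusset | 520.00 | 40.67 | 33.33 | 21146.67 | 17333.33
Σ | 7000.00 |  |  | 352106.67 | 281333.33
x̄ = 352106.67 / 7000.00 = 50.30 cm
ȳ = 281333.33 / 7000.00 = 40.19 cm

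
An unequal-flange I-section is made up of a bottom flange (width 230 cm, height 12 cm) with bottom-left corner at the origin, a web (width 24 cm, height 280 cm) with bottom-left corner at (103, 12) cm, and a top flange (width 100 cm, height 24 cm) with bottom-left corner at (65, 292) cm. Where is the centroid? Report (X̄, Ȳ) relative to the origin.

bottom flange: A = 230 × 12 = 2760.00, centroid at (115.00, 6.00).
web: A = 24 × 280 = 6720.00, centroid at (115.00, 152.00).
top flange: A = 100 × 24 = 2400.00, centroid at (115.00, 304.00).
ΣA = 11880.00 cm², ΣAX̄ = 1366200.00 cm³, ΣAȲ = 1767600.00 cm³.
X̄ = 1366200.00/11880.00 = 115.00 cm; Ȳ = 1767600.00/11880.00 = 148.79 cm.

X̄ = 115.00 cm, Ȳ = 148.79 cm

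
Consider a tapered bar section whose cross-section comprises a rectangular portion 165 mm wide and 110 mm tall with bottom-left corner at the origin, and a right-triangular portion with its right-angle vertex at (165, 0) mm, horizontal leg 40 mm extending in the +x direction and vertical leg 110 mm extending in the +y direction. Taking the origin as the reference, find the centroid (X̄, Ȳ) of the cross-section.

X̄ = 92.86 mm, Ȳ = 53.02 mm

rectangular portion: A = 165 × 110 = 18150.00, centroid at (82.50, 55.00).
triangular portion: A = ½·40·110 = 2200.00, centroid at (178.33, 36.67).
ΣA = 20350.00 mm², ΣAX̄ = 1889708.33 mm³, ΣAȲ = 1078916.67 mm³.
X̄ = 1889708.33/20350.00 = 92.86 mm; Ȳ = 1078916.67/20350.00 = 53.02 mm.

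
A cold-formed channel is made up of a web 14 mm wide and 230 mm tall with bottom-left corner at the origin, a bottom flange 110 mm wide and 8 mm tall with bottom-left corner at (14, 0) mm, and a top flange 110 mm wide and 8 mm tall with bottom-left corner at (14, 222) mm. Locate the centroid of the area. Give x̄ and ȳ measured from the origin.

x̄ = 28.91 mm, ȳ = 115.00 mm

Part | A | x̄ᵢ | ȳᵢ | A·x̄ᵢ | A·ȳᵢ
web | 3220.00 | 7.00 | 115.00 | 22540.00 | 370300.00
bottom flange | 880.00 | 69.00 | 4.00 | 60720.00 | 3520.00
top flange | 880.00 | 69.00 | 226.00 | 60720.00 | 198880.00
Σ | 4980.00 |  |  | 143980.00 | 572700.00
x̄ = 143980.00 / 4980.00 = 28.91 mm
ȳ = 572700.00 / 4980.00 = 115.00 mm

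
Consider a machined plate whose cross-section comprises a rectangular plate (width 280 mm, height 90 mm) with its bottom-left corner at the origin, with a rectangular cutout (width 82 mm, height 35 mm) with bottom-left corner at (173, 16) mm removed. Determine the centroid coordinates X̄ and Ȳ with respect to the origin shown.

Part | A | x̄ᵢ | ȳᵢ | A·x̄ᵢ | A·ȳᵢ
plate | 25200.00 | 140.00 | 45.00 | 3528000.00 | 1134000.00
hole | -2870.00 | 214.00 | 33.50 | -614180.00 | -96145.00
Σ | 22330.00 |  |  | 2913820.00 | 1037855.00
X̄ = 2913820.00 / 22330.00 = 130.49 mm
Ȳ = 1037855.00 / 22330.00 = 46.48 mm

X̄ = 130.49 mm, Ȳ = 46.48 mm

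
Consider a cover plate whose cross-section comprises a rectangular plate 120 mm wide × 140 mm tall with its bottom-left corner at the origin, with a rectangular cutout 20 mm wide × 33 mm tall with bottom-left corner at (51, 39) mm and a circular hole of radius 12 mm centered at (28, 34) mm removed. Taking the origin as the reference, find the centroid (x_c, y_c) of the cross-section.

Part | A | x̄ᵢ | ȳᵢ | A·x̄ᵢ | A·ȳᵢ
plate | 16800.00 | 60.00 | 70.00 | 1008000.00 | 1176000.00
hole 1 | -660.00 | 61.00 | 55.50 | -40260.00 | -36630.00
hole 2 | -452.39 | 28.00 | 34.00 | -12666.90 | -15381.24
Σ | 15687.61 |  |  | 955073.10 | 1123988.76
x_c = 955073.10 / 15687.61 = 60.88 mm
y_c = 1123988.76 / 15687.61 = 71.65 mm

x_c = 60.88 mm, y_c = 71.65 mm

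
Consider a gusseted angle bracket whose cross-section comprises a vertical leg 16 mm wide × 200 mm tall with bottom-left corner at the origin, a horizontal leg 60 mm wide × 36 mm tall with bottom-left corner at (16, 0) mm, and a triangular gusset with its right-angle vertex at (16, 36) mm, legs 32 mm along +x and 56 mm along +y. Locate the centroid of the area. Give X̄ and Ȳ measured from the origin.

vertical leg: A = 16 × 200 = 3200.00, centroid at (8.00, 100.00).
horizontal leg: A = 60 × 36 = 2160.00, centroid at (46.00, 18.00).
gusset: A = ½·32·56 = 896.00, centroid at (26.67, 54.67).
ΣA = 6256.00 mm²
ΣAX̄ = (3200.00)(8.00) + (2160.00)(46.00) + (896.00)(26.67) = 148853.33 mm³
ΣAȲ = (3200.00)(100.00) + (2160.00)(18.00) + (896.00)(54.67) = 407861.33 mm³
X̄ = 148853.33 / 6256.00 = 23.79 mm
Ȳ = 407861.33 / 6256.00 = 65.20 mm

X̄ = 23.79 mm, Ȳ = 65.20 mm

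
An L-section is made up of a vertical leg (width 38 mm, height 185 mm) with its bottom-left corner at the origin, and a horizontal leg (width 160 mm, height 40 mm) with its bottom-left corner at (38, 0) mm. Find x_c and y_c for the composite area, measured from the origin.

vertical leg: A = 38 × 185 = 7030.00, centroid at (19.00, 92.50).
horizontal leg: A = 160 × 40 = 6400.00, centroid at (118.00, 20.00).
ΣA = 13430.00 mm², ΣAx_c = 888770.00 mm³, ΣAy_c = 778275.00 mm³.
x_c = 888770.00/13430.00 = 66.18 mm; y_c = 778275.00/13430.00 = 57.95 mm.

x_c = 66.18 mm, y_c = 57.95 mm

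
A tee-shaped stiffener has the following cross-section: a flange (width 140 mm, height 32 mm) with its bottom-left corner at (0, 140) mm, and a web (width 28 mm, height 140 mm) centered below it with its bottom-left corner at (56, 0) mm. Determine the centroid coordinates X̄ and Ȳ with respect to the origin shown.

X̄ = 70.00 mm, Ȳ = 115.87 mm

web: A = 28 × 140 = 3920.00, centroid at (70.00, 70.00).
flange: A = 140 × 32 = 4480.00, centroid at (70.00, 156.00).
ΣA = 8400.00 mm²
ΣAX̄ = (3920.00)(70.00) + (4480.00)(70.00) = 588000.00 mm³
ΣAȲ = (3920.00)(70.00) + (4480.00)(156.00) = 973280.00 mm³
X̄ = 588000.00 / 8400.00 = 70.00 mm
Ȳ = 973280.00 / 8400.00 = 115.87 mm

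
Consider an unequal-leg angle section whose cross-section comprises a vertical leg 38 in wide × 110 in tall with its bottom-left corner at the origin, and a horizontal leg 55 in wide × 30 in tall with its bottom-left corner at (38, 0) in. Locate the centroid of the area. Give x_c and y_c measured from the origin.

x_c = 32.16 in, y_c = 43.68 in

Part | A | x̄ᵢ | ȳᵢ | A·x̄ᵢ | A·ȳᵢ
vertical leg | 4180.00 | 19.00 | 55.00 | 79420.00 | 229900.00
horizontal leg | 1650.00 | 65.50 | 15.00 | 108075.00 | 24750.00
Σ | 5830.00 |  |  | 187495.00 | 254650.00
x_c = 187495.00 / 5830.00 = 32.16 in
y_c = 254650.00 / 5830.00 = 43.68 in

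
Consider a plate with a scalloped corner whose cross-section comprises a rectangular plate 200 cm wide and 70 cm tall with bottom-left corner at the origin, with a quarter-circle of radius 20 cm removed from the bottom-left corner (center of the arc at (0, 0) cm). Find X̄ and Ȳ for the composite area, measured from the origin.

Part | A | x̄ᵢ | ȳᵢ | A·x̄ᵢ | A·ȳᵢ
plate | 14000.00 | 100.00 | 35.00 | 1400000.00 | 490000.00
removed quarter-circle | -314.16 | 8.49 | 8.49 | -2666.67 | -2666.67
Σ | 13685.84 |  |  | 1397333.33 | 487333.33
X̄ = 1397333.33 / 13685.84 = 102.10 cm
Ȳ = 487333.33 / 13685.84 = 35.61 cm

X̄ = 102.10 cm, Ȳ = 35.61 cm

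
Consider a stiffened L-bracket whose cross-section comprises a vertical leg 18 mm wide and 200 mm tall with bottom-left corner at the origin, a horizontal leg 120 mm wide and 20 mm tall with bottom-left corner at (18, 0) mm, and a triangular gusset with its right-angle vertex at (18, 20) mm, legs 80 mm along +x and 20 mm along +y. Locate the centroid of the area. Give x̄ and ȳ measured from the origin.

x̄ = 37.55 mm, ȳ = 59.61 mm

vertical leg: A = 18 × 200 = 3600.00, centroid at (9.00, 100.00).
horizontal leg: A = 120 × 20 = 2400.00, centroid at (78.00, 10.00).
gusset: A = ½·80·20 = 800.00, centroid at (44.67, 26.67).
ΣA = 6800.00 mm², ΣAx̄ = 255333.33 mm³, ΣAȳ = 405333.33 mm³.
x̄ = 255333.33/6800.00 = 37.55 mm; ȳ = 405333.33/6800.00 = 59.61 mm.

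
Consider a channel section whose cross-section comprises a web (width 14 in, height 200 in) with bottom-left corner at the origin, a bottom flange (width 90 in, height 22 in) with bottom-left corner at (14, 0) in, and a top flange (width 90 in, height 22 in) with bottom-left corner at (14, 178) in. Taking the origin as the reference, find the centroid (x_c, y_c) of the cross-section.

x_c = 37.46 in, y_c = 100.00 in

web: A = 14 × 200 = 2800.00, centroid at (7.00, 100.00).
bottom flange: A = 90 × 22 = 1980.00, centroid at (59.00, 11.00).
top flange: A = 90 × 22 = 1980.00, centroid at (59.00, 189.00).
ΣA = 6760.00 in², ΣAx_c = 253240.00 in³, ΣAy_c = 676000.00 in³.
x_c = 253240.00/6760.00 = 37.46 in; y_c = 676000.00/6760.00 = 100.00 in.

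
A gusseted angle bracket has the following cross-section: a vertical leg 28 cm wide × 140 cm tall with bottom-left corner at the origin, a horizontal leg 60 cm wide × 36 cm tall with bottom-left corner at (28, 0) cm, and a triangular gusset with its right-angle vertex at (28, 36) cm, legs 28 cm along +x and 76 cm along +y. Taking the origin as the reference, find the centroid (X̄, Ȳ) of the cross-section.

vertical leg: A = 28 × 140 = 3920.00, centroid at (14.00, 70.00).
horizontal leg: A = 60 × 36 = 2160.00, centroid at (58.00, 18.00).
gusset: A = ½·28·76 = 1064.00, centroid at (37.33, 61.33).
ΣA = 7144.00 cm², ΣAX̄ = 219882.67 cm³, ΣAȲ = 378538.67 cm³.
X̄ = 219882.67/7144.00 = 30.78 cm; Ȳ = 378538.67/7144.00 = 52.99 cm.

X̄ = 30.78 cm, Ȳ = 52.99 cm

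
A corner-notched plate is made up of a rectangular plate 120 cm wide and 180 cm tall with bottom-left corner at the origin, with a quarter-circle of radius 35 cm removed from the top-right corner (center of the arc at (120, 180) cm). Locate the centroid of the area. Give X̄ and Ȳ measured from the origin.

X̄ = 57.90 cm, Ȳ = 86.50 cm

plate: A = 120 × 180 = 21600.00, centroid at (60.00, 90.00).
removed quarter-circle: A = −¼π·35² = -962.11, centroid at (105.15, 165.15).
ΣA = 20637.89 cm²
ΣAX̄ = (21600.00)(60.00) + (-962.11)(105.15) = 1194838.14 cm³
ΣAȲ = (21600.00)(90.00) + (-962.11)(165.15) = 1785111.37 cm³
X̄ = 1194838.14 / 20637.89 = 57.90 cm
Ȳ = 1785111.37 / 20637.89 = 86.50 cm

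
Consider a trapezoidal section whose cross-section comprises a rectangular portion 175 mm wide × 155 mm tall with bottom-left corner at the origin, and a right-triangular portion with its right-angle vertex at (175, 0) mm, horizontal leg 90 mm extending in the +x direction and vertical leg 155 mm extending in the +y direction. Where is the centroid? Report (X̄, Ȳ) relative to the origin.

rectangular portion: A = 175 × 155 = 27125.00, centroid at (87.50, 77.50).
triangular portion: A = ½·90·155 = 6975.00, centroid at (205.00, 51.67).
ΣA = 34100.00 mm², ΣAX̄ = 3803312.50 mm³, ΣAȲ = 2462562.50 mm³.
X̄ = 3803312.50/34100.00 = 111.53 mm; Ȳ = 2462562.50/34100.00 = 72.22 mm.

X̄ = 111.53 mm, Ȳ = 72.22 mm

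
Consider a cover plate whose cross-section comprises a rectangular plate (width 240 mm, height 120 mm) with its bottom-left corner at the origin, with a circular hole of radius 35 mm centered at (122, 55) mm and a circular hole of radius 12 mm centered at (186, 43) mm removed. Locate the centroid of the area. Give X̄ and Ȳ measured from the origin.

X̄ = 118.47 mm, Ȳ = 61.10 mm

plate: A = 240 × 120 = 28800.00, centroid at (120.00, 60.00).
hole 1: A = −π·35² = -3848.45, centroid at (122.00, 55.00).
hole 2: A = −π·12² = -452.39, centroid at (186.00, 43.00).
ΣA = 24499.16 mm²
ΣAX̄ = (28800.00)(120.00) + (-3848.45)(122.00) + (-452.39)(186.00) = 2902344.56 mm³
ΣAȲ = (28800.00)(60.00) + (-3848.45)(55.00) + (-452.39)(43.00) = 1496882.45 mm³
X̄ = 2902344.56 / 24499.16 = 118.47 mm
Ȳ = 1496882.45 / 24499.16 = 61.10 mm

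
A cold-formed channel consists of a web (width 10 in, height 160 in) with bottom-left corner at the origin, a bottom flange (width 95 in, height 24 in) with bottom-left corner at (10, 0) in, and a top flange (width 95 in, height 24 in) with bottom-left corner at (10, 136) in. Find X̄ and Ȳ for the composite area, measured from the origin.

Part | A | x̄ᵢ | ȳᵢ | A·x̄ᵢ | A·ȳᵢ
web | 1600.00 | 5.00 | 80.00 | 8000.00 | 128000.00
bottom flange | 2280.00 | 57.50 | 12.00 | 131100.00 | 27360.00
top flange | 2280.00 | 57.50 | 148.00 | 131100.00 | 337440.00
Σ | 6160.00 |  |  | 270200.00 | 492800.00
X̄ = 270200.00 / 6160.00 = 43.86 in
Ȳ = 492800.00 / 6160.00 = 80.00 in

X̄ = 43.86 in, Ȳ = 80.00 in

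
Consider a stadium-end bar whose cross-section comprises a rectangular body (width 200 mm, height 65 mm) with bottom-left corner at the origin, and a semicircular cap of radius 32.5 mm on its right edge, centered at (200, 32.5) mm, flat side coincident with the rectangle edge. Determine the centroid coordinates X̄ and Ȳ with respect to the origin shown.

X̄ = 112.88 mm, Ȳ = 32.50 mm

rectangular body: A = 200 × 65 = 13000.00, centroid at (100.00, 32.50).
semicircular end: A = ½π·32.5² = 1659.15, centroid at (213.79, 32.50).
ΣA = 14659.15 mm²
ΣAX̄ = (13000.00)(100.00) + (1659.15)(213.79) = 1654716.14 mm³
ΣAȲ = (13000.00)(32.50) + (1659.15)(32.50) = 476422.49 mm³
X̄ = 1654716.14 / 14659.15 = 112.88 mm
Ȳ = 476422.49 / 14659.15 = 32.50 mm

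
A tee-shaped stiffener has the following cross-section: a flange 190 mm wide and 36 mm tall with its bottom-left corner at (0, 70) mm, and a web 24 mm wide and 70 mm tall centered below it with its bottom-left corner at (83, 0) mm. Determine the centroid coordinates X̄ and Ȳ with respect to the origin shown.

Part | A | x̄ᵢ | ȳᵢ | A·x̄ᵢ | A·ȳᵢ
web | 1680.00 | 95.00 | 35.00 | 159600.00 | 58800.00
flange | 6840.00 | 95.00 | 88.00 | 649800.00 | 601920.00
Σ | 8520.00 |  |  | 809400.00 | 660720.00
X̄ = 809400.00 / 8520.00 = 95.00 mm
Ȳ = 660720.00 / 8520.00 = 77.55 mm

X̄ = 95.00 mm, Ȳ = 77.55 mm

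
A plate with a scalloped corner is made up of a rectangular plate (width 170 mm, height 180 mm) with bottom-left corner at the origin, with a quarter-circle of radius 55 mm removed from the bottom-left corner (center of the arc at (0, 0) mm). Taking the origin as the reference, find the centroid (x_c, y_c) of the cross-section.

plate: A = 170 × 180 = 30600.00, centroid at (85.00, 90.00).
removed quarter-circle: A = −¼π·55² = -2375.83, centroid at (23.34, 23.34).
ΣA = 28224.17 mm², ΣAx_c = 2545541.67 mm³, ΣAy_c = 2698541.67 mm³.
x_c = 2545541.67/28224.17 = 90.19 mm; y_c = 2698541.67/28224.17 = 95.61 mm.

x_c = 90.19 mm, y_c = 95.61 mm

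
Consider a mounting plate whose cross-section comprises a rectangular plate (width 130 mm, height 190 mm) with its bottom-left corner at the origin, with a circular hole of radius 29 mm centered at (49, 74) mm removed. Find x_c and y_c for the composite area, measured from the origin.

x_c = 66.92 mm, y_c = 97.52 mm

plate: A = 130 × 190 = 24700.00, centroid at (65.00, 95.00).
hole: A = −π·29² = -2642.08, centroid at (49.00, 74.00).
ΣA = 22057.92 mm², ΣAx_c = 1476038.11 mm³, ΣAy_c = 2150986.12 mm³.
x_c = 1476038.11/22057.92 = 66.92 mm; y_c = 2150986.12/22057.92 = 97.52 mm.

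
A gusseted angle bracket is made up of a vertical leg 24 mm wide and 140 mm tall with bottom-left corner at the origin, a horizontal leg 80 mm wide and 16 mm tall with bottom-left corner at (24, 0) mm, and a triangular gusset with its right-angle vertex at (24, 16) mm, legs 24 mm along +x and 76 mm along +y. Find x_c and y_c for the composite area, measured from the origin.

x_c = 27.27 mm, y_c = 51.00 mm

vertical leg: A = 24 × 140 = 3360.00, centroid at (12.00, 70.00).
horizontal leg: A = 80 × 16 = 1280.00, centroid at (64.00, 8.00).
gusset: A = ½·24·76 = 912.00, centroid at (32.00, 41.33).
ΣA = 5552.00 mm²
ΣAx_c = (3360.00)(12.00) + (1280.00)(64.00) + (912.00)(32.00) = 151424.00 mm³
ΣAy_c = (3360.00)(70.00) + (1280.00)(8.00) + (912.00)(41.33) = 283136.00 mm³
x_c = 151424.00 / 5552.00 = 27.27 mm
y_c = 283136.00 / 5552.00 = 51.00 mm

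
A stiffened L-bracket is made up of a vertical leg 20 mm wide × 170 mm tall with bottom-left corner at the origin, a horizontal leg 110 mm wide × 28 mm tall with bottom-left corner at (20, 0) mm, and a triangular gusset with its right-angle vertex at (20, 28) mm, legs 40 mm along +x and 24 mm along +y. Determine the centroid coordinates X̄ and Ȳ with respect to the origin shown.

X̄ = 40.37 mm, Ȳ = 50.20 mm

Part | A | x̄ᵢ | ȳᵢ | A·x̄ᵢ | A·ȳᵢ
vertical leg | 3400.00 | 10.00 | 85.00 | 34000.00 | 289000.00
horizontal leg | 3080.00 | 75.00 | 14.00 | 231000.00 | 43120.00
gusset | 480.00 | 33.33 | 36.00 | 16000.00 | 17280.00
Σ | 6960.00 |  |  | 281000.00 | 349400.00
X̄ = 281000.00 / 6960.00 = 40.37 mm
Ȳ = 349400.00 / 6960.00 = 50.20 mm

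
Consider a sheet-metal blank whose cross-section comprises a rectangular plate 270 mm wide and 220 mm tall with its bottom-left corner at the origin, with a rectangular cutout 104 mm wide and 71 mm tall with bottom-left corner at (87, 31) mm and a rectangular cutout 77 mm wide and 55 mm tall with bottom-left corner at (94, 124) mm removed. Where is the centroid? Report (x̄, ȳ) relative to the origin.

plate: A = 270 × 220 = 59400.00, centroid at (135.00, 110.00).
hole 1: A = −(104 × 71) = -7384.00, centroid at (139.00, 66.50).
hole 2: A = −(77 × 55) = -4235.00, centroid at (132.50, 151.50).
ΣA = 47781.00 mm², ΣAx̄ = 6431486.50 mm³, ΣAȳ = 5401361.50 mm³.
x̄ = 6431486.50/47781.00 = 134.60 mm; ȳ = 5401361.50/47781.00 = 113.04 mm.

x̄ = 134.60 mm, ȳ = 113.04 mm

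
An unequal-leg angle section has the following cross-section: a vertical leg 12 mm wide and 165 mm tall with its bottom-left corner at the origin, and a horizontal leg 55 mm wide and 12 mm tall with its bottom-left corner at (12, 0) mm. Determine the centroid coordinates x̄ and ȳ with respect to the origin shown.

x̄ = 14.38 mm, ȳ = 63.38 mm

vertical leg: A = 12 × 165 = 1980.00, centroid at (6.00, 82.50).
horizontal leg: A = 55 × 12 = 660.00, centroid at (39.50, 6.00).
ΣA = 2640.00 mm², ΣAx̄ = 37950.00 mm³, ΣAȳ = 167310.00 mm³.
x̄ = 37950.00/2640.00 = 14.38 mm; ȳ = 167310.00/2640.00 = 63.38 mm.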